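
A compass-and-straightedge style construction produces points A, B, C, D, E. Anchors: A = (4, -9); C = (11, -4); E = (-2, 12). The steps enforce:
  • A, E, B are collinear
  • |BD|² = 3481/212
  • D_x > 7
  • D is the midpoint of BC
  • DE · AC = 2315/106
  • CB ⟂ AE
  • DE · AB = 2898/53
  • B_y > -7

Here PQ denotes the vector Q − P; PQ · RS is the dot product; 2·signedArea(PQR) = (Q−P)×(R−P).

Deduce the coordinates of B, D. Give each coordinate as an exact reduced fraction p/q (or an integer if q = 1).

1. B_x = 170/53  [A, E, B are collinear ∩ CB ⟂ AE]
2. B_y = -330/53  [A, E, B are collinear ∩ CB ⟂ AE]
   → B = (170/53, -330/53)
3. D_x = 753/106  [D is the midpoint of BC]
4. D_y = -271/53  [D is the midpoint of BC]
   → D = (753/106, -271/53)

B = (170/53, -330/53)
D = (753/106, -271/53)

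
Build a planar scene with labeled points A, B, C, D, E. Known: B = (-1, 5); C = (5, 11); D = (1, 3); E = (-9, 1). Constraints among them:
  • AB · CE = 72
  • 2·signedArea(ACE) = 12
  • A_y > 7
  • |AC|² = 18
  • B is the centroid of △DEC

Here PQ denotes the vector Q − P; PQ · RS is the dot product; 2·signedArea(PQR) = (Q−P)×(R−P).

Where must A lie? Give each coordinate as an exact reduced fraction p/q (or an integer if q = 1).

A = (2, 8)

1. A_x = 2  [AB · CE = 72 ∩ 2·signedArea(ACE) = 12]
2. A_y = 8  [AB · CE = 72 ∩ 2·signedArea(ACE) = 12]
   → A = (2, 8)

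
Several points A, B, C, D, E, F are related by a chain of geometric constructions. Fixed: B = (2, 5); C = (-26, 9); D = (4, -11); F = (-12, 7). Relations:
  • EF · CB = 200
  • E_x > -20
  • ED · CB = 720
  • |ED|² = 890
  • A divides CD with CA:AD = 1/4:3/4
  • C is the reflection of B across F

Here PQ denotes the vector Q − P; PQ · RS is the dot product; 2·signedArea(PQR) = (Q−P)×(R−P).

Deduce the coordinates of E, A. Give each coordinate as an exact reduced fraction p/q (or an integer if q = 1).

A = (-37/2, 4)
E = (-19, 8)

1. E_x = -19  [line -28·x + 4·y + -564 = 0 ∩ |ED|² = 890]
2. E_y = 8  [line -28·x + 4·y + -564 = 0 ∩ |ED|² = 890]
   → E = (-19, 8)
3. A_x = -37/2  [A divides CD with CA:AD = 1/4:3/4]
4. A_y = 4  [A divides CD with CA:AD = 1/4:3/4]
   → A = (-37/2, 4)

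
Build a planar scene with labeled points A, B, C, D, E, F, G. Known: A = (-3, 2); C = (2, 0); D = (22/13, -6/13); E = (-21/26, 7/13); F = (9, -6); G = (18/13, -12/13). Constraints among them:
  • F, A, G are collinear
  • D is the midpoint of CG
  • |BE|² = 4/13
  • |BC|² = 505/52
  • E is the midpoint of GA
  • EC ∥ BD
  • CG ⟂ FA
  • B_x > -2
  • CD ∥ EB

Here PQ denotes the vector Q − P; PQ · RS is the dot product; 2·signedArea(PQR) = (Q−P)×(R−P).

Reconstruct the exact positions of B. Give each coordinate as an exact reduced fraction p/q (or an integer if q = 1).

1. B_x = -29/26  [EC ∥ BD ∩ CD ∥ EB]
2. B_y = 1/13  [EC ∥ BD ∩ CD ∥ EB]
   → B = (-29/26, 1/13)

B = (-29/26, 1/13)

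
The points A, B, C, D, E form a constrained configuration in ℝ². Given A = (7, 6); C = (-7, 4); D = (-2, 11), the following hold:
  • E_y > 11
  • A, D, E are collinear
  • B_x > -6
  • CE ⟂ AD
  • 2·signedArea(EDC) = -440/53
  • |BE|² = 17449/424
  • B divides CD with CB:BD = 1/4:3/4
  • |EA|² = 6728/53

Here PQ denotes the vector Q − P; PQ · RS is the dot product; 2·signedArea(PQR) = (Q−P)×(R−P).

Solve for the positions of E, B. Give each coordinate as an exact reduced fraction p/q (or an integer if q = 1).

B = (-23/4, 23/4)
E = (-151/53, 608/53)

1. E_x = -151/53  [A, D, E are collinear ∩ CE ⟂ AD]
2. E_y = 608/53  [A, D, E are collinear ∩ CE ⟂ AD]
   → E = (-151/53, 608/53)
3. B_x = -23/4  [B divides CD with CB:BD = 1/4:3/4]
4. B_y = 23/4  [B divides CD with CB:BD = 1/4:3/4]
   → B = (-23/4, 23/4)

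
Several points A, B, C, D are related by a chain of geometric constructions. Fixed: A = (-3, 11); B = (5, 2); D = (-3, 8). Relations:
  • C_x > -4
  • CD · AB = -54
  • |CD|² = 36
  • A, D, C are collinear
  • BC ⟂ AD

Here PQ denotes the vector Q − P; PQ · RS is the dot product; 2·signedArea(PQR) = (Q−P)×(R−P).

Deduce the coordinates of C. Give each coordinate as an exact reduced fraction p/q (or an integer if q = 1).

1. C_x = -3  [A, D, C are collinear ∩ BC ⟂ AD]
2. C_y = 2  [A, D, C are collinear ∩ BC ⟂ AD]
   → C = (-3, 2)

C = (-3, 2)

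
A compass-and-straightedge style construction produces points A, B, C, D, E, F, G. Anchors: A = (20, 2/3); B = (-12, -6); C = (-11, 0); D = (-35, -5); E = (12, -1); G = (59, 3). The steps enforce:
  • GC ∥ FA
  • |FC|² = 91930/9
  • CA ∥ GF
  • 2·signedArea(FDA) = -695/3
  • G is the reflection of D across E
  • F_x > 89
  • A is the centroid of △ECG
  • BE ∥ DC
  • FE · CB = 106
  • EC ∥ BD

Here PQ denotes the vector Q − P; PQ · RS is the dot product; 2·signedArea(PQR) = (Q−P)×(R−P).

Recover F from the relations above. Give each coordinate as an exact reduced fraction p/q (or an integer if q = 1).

F = (90, 11/3)

1. F_x = 90  [GC ∥ FA ∩ CA ∥ GF]
2. F_y = 11/3  [GC ∥ FA ∩ CA ∥ GF]
   → F = (90, 11/3)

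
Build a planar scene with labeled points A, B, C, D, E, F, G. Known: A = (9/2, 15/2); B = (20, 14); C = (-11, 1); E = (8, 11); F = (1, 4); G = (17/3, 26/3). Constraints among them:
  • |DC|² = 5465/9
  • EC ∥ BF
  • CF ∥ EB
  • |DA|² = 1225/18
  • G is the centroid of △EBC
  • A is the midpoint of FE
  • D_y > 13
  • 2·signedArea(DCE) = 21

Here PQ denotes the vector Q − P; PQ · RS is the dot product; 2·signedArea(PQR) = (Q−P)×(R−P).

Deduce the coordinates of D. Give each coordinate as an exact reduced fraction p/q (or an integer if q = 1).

1. D_x = 31/3  [line -10·x + 19·y + -150 = 0 ∩ |DC|² = 5465/9]
2. D_y = 40/3  [line -10·x + 19·y + -150 = 0 ∩ |DC|² = 5465/9]
   → D = (31/3, 40/3)

D = (31/3, 40/3)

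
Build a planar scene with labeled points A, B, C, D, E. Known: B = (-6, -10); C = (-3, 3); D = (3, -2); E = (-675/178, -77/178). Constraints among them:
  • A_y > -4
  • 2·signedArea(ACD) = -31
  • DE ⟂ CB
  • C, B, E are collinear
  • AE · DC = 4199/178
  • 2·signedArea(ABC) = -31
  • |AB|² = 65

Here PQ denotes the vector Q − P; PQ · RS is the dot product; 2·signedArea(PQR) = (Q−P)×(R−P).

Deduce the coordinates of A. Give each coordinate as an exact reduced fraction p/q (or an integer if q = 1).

A = (-2, -3)

1. A_x = -2  [2·signedArea(ACD) = -31 ∩ 2·signedArea(ABC) = -31]
2. A_y = -3  [2·signedArea(ACD) = -31 ∩ 2·signedArea(ABC) = -31]
   → A = (-2, -3)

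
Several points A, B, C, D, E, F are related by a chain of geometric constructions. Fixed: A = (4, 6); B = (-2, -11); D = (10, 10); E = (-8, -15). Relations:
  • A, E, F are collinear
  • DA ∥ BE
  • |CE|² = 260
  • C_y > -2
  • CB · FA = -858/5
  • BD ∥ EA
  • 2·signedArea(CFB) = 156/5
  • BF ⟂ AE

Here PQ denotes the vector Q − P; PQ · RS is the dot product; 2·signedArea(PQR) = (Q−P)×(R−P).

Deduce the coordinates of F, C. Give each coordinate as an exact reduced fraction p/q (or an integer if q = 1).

1. F_x = -24/5  [A, E, F are collinear ∩ BF ⟂ AE]
2. F_y = -47/5  [A, E, F are collinear ∩ BF ⟂ AE]
   → F = (-24/5, -47/5)
3. C_x = 0  [line -44/5·x + -77/5·y + -77/5 = 0 ∩ |CE|² = 260]
4. C_y = -1  [line -44/5·x + -77/5·y + -77/5 = 0 ∩ |CE|² = 260]
   → C = (0, -1)

C = (0, -1)
F = (-24/5, -47/5)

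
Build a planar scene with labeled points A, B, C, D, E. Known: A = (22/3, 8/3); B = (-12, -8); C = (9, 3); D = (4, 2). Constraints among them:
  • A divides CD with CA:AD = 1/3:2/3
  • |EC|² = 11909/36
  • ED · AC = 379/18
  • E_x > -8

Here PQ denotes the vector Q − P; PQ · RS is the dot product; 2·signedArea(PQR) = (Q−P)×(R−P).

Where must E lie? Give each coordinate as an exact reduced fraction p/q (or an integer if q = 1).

1. E_x = -43/6  [line -5/3·x + -1/3·y + -247/18 = 0 ∩ |EC|² = 11909/36]
2. E_y = -16/3  [line -5/3·x + -1/3·y + -247/18 = 0 ∩ |EC|² = 11909/36]
   → E = (-43/6, -16/3)

E = (-43/6, -16/3)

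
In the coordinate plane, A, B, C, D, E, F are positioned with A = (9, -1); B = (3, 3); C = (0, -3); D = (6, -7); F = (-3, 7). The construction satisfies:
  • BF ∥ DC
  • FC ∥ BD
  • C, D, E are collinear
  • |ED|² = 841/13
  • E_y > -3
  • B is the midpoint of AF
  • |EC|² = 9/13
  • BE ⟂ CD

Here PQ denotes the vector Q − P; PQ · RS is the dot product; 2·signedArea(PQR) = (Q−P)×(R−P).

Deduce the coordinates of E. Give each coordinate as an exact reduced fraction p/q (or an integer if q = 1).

E = (-9/13, -33/13)

1. E_x = -9/13  [C, D, E are collinear ∩ BE ⟂ CD]
2. E_y = -33/13  [C, D, E are collinear ∩ BE ⟂ CD]
   → E = (-9/13, -33/13)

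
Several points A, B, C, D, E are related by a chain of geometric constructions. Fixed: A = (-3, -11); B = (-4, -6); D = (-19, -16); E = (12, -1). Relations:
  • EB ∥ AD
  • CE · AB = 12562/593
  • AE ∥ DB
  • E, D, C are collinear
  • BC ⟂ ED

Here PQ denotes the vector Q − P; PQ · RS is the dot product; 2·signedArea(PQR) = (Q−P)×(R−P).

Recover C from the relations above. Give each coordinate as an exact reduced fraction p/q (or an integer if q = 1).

C = (-3469/1186, -9751/1186)

1. C_x = -3469/1186  [E, D, C are collinear ∩ BC ⟂ ED]
2. C_y = -9751/1186  [E, D, C are collinear ∩ BC ⟂ ED]
   → C = (-3469/1186, -9751/1186)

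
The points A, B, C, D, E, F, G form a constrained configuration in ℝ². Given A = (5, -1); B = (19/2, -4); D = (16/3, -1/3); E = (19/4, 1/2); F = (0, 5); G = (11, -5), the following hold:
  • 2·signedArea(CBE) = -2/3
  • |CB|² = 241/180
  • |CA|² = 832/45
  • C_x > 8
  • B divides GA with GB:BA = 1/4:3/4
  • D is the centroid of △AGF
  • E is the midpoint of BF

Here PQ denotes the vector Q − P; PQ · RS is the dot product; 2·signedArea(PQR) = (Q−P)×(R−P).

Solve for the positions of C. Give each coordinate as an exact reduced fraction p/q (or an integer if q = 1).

1. C_x = 131/15  [line -9/2·x + -19/4·y + 293/12 = 0 ∩ |CA|² = 832/45]
2. C_y = -47/15  [line -9/2·x + -19/4·y + 293/12 = 0 ∩ |CA|² = 832/45]
   → C = (131/15, -47/15)

C = (131/15, -47/15)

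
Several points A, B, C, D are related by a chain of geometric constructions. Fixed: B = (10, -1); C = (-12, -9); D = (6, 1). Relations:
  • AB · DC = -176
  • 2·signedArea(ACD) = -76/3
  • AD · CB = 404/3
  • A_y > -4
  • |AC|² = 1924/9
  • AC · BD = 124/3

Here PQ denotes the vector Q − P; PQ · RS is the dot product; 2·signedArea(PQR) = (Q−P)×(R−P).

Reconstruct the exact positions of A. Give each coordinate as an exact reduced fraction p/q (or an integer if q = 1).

A = (4/3, -3)

1. A_x = 4/3  [AC · BD = 124/3 ∩ 2·signedArea(ACD) = -76/3]
2. A_y = -3  [AC · BD = 124/3 ∩ 2·signedArea(ACD) = -76/3]
   → A = (4/3, -3)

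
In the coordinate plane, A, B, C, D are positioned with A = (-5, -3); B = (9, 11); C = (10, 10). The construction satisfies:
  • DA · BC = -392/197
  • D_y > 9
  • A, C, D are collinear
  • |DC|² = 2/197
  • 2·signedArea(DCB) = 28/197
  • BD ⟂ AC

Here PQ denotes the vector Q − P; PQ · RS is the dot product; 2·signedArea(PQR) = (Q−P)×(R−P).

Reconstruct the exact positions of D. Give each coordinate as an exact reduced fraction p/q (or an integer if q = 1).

1. D_x = 1955/197  [A, C, D are collinear ∩ BD ⟂ AC]
2. D_y = 1957/197  [A, C, D are collinear ∩ BD ⟂ AC]
   → D = (1955/197, 1957/197)

D = (1955/197, 1957/197)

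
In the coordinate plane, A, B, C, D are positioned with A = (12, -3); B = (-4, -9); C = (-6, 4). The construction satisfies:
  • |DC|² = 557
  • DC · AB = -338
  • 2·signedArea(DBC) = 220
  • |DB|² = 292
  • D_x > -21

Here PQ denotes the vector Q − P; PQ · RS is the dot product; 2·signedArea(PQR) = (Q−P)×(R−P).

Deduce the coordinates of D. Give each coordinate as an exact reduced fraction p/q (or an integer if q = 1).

D = (-20, -15)

1. D_x = -20  [2·signedArea(DBC) = 220 ∩ DC · AB = -338]
2. D_y = -15  [2·signedArea(DBC) = 220 ∩ DC · AB = -338]
   → D = (-20, -15)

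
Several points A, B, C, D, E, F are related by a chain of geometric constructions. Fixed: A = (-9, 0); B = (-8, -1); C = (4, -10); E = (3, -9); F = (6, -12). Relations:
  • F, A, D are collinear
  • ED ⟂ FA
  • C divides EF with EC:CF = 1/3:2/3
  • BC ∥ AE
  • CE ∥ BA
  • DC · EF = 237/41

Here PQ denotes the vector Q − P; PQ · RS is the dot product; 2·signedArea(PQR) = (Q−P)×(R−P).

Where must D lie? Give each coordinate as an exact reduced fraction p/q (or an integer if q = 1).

D = (111/41, -384/41)

1. D_x = 111/41  [F, A, D are collinear ∩ ED ⟂ FA]
2. D_y = -384/41  [F, A, D are collinear ∩ ED ⟂ FA]
   → D = (111/41, -384/41)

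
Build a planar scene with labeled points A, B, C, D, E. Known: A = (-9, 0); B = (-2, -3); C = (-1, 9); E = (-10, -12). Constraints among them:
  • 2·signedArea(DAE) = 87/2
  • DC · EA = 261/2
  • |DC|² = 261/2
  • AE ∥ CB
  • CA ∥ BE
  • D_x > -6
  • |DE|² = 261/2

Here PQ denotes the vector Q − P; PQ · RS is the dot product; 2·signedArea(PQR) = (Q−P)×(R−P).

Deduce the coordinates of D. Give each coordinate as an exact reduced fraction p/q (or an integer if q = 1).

D = (-11/2, -3/2)

1. D_x = -11/2  [2·signedArea(DAE) = 87/2 ∩ DC · EA = 261/2]
2. D_y = -3/2  [2·signedArea(DAE) = 87/2 ∩ DC · EA = 261/2]
   → D = (-11/2, -3/2)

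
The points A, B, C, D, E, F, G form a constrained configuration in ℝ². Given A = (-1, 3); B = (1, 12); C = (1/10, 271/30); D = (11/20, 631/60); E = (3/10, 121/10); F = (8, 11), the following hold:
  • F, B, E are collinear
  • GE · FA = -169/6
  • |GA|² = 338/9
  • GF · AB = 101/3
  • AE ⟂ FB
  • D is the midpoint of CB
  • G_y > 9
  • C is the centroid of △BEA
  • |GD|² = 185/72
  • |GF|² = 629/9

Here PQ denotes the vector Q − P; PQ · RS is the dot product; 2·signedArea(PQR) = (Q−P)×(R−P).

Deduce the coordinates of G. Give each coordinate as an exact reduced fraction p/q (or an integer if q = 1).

G = (-2/15, 136/15)

1. G_x = -2/15  [GE · FA = -169/6 ∩ GF · AB = 101/3]
2. G_y = 136/15  [GE · FA = -169/6 ∩ GF · AB = 101/3]
   → G = (-2/15, 136/15)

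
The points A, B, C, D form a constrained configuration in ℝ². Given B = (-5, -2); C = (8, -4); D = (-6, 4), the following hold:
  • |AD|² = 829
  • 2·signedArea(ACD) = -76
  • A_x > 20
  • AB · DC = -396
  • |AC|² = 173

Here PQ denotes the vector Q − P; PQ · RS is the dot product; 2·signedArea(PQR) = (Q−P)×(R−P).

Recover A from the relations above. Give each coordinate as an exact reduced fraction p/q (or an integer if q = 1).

1. A_x = 21  [2·signedArea(ACD) = -76 ∩ AB · DC = -396]
2. A_y = -6  [2·signedArea(ACD) = -76 ∩ AB · DC = -396]
   → A = (21, -6)

A = (21, -6)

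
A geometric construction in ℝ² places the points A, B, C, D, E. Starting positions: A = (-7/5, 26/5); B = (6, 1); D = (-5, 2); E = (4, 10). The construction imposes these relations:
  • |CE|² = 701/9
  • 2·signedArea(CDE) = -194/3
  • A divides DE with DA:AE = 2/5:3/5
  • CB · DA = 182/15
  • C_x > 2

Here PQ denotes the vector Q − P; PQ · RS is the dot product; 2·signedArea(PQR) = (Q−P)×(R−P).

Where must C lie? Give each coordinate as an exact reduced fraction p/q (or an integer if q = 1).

1. C_x = 7/3  [2·signedArea(CDE) = -194/3 ∩ CB · DA = 182/15]
2. C_y = 4/3  [2·signedArea(CDE) = -194/3 ∩ CB · DA = 182/15]
   → C = (7/3, 4/3)

C = (7/3, 4/3)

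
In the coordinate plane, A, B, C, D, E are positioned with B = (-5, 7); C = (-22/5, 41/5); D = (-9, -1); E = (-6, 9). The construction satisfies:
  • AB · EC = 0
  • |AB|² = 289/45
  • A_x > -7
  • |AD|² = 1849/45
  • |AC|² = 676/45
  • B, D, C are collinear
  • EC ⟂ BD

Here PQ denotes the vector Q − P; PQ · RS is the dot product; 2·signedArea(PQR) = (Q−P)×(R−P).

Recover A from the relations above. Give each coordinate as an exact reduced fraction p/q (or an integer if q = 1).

A = (-92/15, 71/15)

1. A_x = -92/15  [line -8/5·x + 4/5·y + -68/5 = 0 ∩ |AD|² = 1849/45]
2. A_y = 71/15  [line -8/5·x + 4/5·y + -68/5 = 0 ∩ |AD|² = 1849/45]
   → A = (-92/15, 71/15)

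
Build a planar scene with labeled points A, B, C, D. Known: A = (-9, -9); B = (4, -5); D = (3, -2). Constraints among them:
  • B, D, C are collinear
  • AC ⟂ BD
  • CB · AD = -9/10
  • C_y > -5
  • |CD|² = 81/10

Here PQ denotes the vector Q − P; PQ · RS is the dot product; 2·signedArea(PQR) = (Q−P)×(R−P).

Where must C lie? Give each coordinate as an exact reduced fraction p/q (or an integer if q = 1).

1. C_x = 39/10  [B, D, C are collinear ∩ AC ⟂ BD]
2. C_y = -47/10  [B, D, C are collinear ∩ AC ⟂ BD]
   → C = (39/10, -47/10)

C = (39/10, -47/10)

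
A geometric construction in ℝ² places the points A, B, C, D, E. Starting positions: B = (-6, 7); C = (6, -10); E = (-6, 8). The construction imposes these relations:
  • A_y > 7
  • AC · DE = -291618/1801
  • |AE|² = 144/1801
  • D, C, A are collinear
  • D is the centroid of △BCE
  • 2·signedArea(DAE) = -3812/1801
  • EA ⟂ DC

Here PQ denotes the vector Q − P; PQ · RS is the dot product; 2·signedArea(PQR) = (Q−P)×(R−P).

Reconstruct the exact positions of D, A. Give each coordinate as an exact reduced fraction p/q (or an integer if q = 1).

1. D_x = -2  [D is the centroid of △BCE]
2. D_y = 5/3  [D is the centroid of △BCE]
   → D = (-2, 5/3)
3. A_x = -11226/1801  [D, C, A are collinear ∩ EA ⟂ DC]
4. A_y = 14120/1801  [D, C, A are collinear ∩ EA ⟂ DC]
   → A = (-11226/1801, 14120/1801)

A = (-11226/1801, 14120/1801)
D = (-2, 5/3)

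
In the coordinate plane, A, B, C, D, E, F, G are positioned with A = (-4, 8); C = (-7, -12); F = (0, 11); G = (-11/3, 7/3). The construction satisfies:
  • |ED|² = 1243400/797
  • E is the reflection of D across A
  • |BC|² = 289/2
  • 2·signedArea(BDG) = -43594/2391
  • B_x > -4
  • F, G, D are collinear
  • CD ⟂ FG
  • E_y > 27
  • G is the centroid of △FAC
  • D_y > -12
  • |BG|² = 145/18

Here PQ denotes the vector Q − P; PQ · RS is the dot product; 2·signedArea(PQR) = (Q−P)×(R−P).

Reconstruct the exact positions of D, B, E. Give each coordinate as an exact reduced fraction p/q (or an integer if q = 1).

1. D_x = -7425/797  [F, G, D are collinear ∩ CD ⟂ FG]
2. D_y = -8783/797  [F, G, D are collinear ∩ CD ⟂ FG]
   → D = (-7425/797, -8783/797)
3. B_x = -7/2  [line -31928/2391·x + 13508/2391·y + -34998/797 = 0 ∩ |BC|² = 289/2]
4. B_y = -1/2  [line -31928/2391·x + 13508/2391·y + -34998/797 = 0 ∩ |BC|² = 289/2]
   → B = (-7/2, -1/2)
5. E_x = 1049/797  [E is the reflection of D across A]
6. E_y = 21535/797  [E is the reflection of D across A]
   → E = (1049/797, 21535/797)

B = (-7/2, -1/2)
D = (-7425/797, -8783/797)
E = (1049/797, 21535/797)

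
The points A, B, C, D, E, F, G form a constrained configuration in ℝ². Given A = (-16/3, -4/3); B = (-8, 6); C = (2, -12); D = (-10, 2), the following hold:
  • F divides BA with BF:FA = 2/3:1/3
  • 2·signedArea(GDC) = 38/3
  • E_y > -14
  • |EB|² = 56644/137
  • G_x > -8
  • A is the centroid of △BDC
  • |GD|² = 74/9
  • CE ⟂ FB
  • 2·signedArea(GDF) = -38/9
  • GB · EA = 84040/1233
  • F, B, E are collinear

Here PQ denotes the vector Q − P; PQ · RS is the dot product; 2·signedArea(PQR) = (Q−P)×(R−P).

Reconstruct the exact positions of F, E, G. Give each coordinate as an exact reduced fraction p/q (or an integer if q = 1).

E = (-144/137, -1796/137)
F = (-56/9, 10/9)
G = (-23/3, 1/3)

1. F_x = -56/9  [F divides BA with BF:FA = 2/3:1/3]
2. F_y = 10/9  [F divides BA with BF:FA = 2/3:1/3]
   → F = (-56/9, 10/9)
3. E_x = -144/137  [F, B, E are collinear ∩ CE ⟂ FB]
4. E_y = -1796/137  [F, B, E are collinear ∩ CE ⟂ FB]
   → E = (-144/137, -1796/137)
5. G_x = -23/3  [2·signedArea(GDC) = 38/3 ∩ 2·signedArea(GDF) = -38/9]
6. G_y = 1/3  [2·signedArea(GDC) = 38/3 ∩ 2·signedArea(GDF) = -38/9]
   → G = (-23/3, 1/3)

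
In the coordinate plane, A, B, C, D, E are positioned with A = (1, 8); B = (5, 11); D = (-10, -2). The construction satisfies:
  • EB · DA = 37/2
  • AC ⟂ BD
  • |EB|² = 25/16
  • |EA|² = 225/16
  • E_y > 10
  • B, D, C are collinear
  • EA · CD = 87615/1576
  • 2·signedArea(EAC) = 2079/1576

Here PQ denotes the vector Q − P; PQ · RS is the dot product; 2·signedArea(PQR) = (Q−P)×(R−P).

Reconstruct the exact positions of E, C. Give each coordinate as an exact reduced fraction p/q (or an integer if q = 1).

1. C_x = 485/394  [B, D, C are collinear ∩ AC ⟂ BD]
2. C_y = 3047/394  [B, D, C are collinear ∩ AC ⟂ BD]
   → C = (485/394, 3047/394)
3. E_x = 4  [EA · CD = 87615/1576 ∩ EB · DA = 37/2]
4. E_y = 41/4  [EA · CD = 87615/1576 ∩ EB · DA = 37/2]
   → E = (4, 41/4)

C = (485/394, 3047/394)
E = (4, 41/4)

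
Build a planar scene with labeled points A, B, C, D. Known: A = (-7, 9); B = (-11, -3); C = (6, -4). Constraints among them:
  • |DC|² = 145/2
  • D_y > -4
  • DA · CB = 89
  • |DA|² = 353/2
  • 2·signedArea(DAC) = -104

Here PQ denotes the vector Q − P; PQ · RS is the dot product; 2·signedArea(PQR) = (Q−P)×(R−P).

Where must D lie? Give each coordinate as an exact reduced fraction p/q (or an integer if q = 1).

D = (-5/2, -7/2)

1. D_x = -5/2  [2·signedArea(DAC) = -104 ∩ DA · CB = 89]
2. D_y = -7/2  [2·signedArea(DAC) = -104 ∩ DA · CB = 89]
   → D = (-5/2, -7/2)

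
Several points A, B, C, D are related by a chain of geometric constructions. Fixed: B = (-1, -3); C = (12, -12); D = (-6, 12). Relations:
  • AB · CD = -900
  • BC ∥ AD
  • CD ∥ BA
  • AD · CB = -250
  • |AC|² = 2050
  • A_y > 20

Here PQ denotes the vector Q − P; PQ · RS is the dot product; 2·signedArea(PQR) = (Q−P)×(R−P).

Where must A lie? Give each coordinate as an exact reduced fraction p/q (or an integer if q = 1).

1. A_x = -19  [BC ∥ AD ∩ CD ∥ BA]
2. A_y = 21  [BC ∥ AD ∩ CD ∥ BA]
   → A = (-19, 21)

A = (-19, 21)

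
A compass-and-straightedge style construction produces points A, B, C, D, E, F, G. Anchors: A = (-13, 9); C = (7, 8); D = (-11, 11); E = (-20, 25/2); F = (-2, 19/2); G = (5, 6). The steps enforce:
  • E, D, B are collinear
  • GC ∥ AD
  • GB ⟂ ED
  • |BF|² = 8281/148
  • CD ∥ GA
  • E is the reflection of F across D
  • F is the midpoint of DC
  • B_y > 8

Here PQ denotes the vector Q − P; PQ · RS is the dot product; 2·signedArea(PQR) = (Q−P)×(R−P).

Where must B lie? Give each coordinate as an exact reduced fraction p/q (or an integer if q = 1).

1. B_x = 199/37  [E, D, B are collinear ∩ GB ⟂ ED]
2. B_y = 306/37  [E, D, B are collinear ∩ GB ⟂ ED]
   → B = (199/37, 306/37)

B = (199/37, 306/37)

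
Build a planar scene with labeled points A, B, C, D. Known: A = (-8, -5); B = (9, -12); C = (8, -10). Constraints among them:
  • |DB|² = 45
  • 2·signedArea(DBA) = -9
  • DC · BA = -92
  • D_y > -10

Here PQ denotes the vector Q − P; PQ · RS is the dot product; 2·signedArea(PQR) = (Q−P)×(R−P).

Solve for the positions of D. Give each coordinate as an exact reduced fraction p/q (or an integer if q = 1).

D = (3, -9)

1. D_x = 3  [2·signedArea(DBA) = -9 ∩ DC · BA = -92]
2. D_y = -9  [2·signedArea(DBA) = -9 ∩ DC · BA = -92]
   → D = (3, -9)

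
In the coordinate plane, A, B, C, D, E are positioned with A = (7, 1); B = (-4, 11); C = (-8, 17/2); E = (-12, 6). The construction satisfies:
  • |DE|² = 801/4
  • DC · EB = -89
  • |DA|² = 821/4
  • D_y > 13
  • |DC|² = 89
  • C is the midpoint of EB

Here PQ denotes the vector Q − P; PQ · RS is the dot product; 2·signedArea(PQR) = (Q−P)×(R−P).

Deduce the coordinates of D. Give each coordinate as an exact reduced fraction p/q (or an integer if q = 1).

1. D_x = 0  [line -8·x + -5·y + 135/2 = 0 ∩ |DE|² = 801/4]
2. D_y = 27/2  [line -8·x + -5·y + 135/2 = 0 ∩ |DE|² = 801/4]
   → D = (0, 27/2)

D = (0, 27/2)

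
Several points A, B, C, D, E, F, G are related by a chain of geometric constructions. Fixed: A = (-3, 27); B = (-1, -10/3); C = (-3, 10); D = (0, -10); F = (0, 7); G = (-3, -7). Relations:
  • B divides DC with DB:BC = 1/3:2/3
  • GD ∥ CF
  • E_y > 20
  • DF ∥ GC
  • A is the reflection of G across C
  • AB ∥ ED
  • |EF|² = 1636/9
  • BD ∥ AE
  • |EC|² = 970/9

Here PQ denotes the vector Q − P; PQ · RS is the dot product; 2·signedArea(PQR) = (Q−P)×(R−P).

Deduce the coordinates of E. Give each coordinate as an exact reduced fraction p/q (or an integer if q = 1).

1. E_x = -2  [AB ∥ ED ∩ BD ∥ AE]
2. E_y = 61/3  [AB ∥ ED ∩ BD ∥ AE]
   → E = (-2, 61/3)

E = (-2, 61/3)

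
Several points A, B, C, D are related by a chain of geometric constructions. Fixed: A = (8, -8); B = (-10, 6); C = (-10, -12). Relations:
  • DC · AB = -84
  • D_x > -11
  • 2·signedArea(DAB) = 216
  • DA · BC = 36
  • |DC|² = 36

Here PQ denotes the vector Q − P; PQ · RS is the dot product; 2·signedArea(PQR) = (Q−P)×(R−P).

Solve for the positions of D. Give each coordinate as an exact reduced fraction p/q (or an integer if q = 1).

D = (-10, -6)

1. D_x = -10  [DA · BC = 36 ∩ DC · AB = -84]
2. D_y = -6  [DA · BC = 36 ∩ DC · AB = -84]
   → D = (-10, -6)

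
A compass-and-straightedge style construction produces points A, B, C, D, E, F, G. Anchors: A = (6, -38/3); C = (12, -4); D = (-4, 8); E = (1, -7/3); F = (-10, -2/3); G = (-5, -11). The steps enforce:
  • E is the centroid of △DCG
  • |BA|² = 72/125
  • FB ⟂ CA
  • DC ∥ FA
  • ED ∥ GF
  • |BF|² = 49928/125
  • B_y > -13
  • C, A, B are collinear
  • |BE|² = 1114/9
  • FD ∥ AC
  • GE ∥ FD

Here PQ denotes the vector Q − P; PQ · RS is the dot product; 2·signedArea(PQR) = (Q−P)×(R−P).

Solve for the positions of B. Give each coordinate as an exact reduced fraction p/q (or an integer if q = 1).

B = (804/125, -4516/375)

1. B_x = 804/125  [C, A, B are collinear ∩ FB ⟂ CA]
2. B_y = -4516/375  [C, A, B are collinear ∩ FB ⟂ CA]
   → B = (804/125, -4516/375)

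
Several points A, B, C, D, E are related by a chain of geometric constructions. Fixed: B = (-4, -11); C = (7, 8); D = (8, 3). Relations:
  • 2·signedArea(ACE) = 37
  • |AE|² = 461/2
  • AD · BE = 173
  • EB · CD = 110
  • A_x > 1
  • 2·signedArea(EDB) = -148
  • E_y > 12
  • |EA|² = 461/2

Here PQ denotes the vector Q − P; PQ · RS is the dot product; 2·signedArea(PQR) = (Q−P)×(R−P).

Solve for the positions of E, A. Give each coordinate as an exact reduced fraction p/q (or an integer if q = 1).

A = (3/2, -3/2)
E = (6, 13)

1. E_x = 6  [EB · CD = 110 ∩ 2·signedArea(EDB) = -148]
2. E_y = 13  [EB · CD = 110 ∩ 2·signedArea(EDB) = -148]
   → E = (6, 13)
3. A_x = 3/2  [AD · BE = 173 ∩ 2·signedArea(ACE) = 37]
4. A_y = -3/2  [AD · BE = 173 ∩ 2·signedArea(ACE) = 37]
   → A = (3/2, -3/2)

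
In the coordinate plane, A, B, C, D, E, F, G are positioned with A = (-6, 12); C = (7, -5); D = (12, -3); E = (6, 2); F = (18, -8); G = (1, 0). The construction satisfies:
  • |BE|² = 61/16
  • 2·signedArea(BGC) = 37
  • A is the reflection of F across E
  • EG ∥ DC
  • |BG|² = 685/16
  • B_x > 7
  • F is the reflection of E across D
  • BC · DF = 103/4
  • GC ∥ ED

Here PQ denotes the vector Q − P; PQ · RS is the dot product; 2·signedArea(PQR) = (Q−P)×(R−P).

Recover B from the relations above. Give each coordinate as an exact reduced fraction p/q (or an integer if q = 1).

1. B_x = 15/2  [2·signedArea(BGC) = 37 ∩ BC · DF = 103/4]
2. B_y = 3/4  [2·signedArea(BGC) = 37 ∩ BC · DF = 103/4]
   → B = (15/2, 3/4)

B = (15/2, 3/4)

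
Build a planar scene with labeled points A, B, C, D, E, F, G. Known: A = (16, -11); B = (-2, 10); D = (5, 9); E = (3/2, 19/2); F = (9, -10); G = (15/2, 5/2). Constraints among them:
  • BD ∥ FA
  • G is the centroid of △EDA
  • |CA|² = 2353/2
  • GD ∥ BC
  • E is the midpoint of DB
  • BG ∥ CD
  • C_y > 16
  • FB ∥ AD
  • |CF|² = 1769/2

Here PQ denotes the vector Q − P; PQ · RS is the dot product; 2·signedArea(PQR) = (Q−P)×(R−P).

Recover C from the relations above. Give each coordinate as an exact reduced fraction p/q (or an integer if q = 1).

1. C_x = -9/2  [BG ∥ CD ∩ GD ∥ BC]
2. C_y = 33/2  [BG ∥ CD ∩ GD ∥ BC]
   → C = (-9/2, 33/2)

C = (-9/2, 33/2)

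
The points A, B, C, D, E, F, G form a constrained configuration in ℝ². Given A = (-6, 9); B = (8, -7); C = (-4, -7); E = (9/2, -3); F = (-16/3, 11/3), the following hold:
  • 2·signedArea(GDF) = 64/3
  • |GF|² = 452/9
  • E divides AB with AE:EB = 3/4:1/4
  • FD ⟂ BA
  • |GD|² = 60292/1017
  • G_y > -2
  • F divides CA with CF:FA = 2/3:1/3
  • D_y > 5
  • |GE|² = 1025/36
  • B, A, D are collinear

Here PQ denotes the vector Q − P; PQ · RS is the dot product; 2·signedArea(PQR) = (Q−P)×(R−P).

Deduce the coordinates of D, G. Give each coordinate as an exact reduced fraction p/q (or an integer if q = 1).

1. D_x = -1040/339  [B, A, D are collinear ∩ FD ⟂ BA]
2. D_y = 1915/339  [B, A, D are collinear ∩ FD ⟂ BA]
   → D = (-1040/339, 1915/339)
3. G_x = -2/3  [line 224/113·x + -256/113·y + -832/339 = 0 ∩ |GF|² = 452/9]
4. G_y = -5/3  [line 224/113·x + -256/113·y + -832/339 = 0 ∩ |GF|² = 452/9]
   → G = (-2/3, -5/3)

D = (-1040/339, 1915/339)
G = (-2/3, -5/3)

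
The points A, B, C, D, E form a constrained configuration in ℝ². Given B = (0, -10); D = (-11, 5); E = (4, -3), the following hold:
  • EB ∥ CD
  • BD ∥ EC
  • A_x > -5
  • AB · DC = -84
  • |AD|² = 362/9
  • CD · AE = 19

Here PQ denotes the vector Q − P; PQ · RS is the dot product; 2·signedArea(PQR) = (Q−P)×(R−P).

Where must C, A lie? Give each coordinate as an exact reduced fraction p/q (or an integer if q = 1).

A = (-14/3, 14/3)
C = (-7, 12)

1. C_x = -7  [EB ∥ CD ∩ BD ∥ EC]
2. C_y = 12  [EB ∥ CD ∩ BD ∥ EC]
   → C = (-7, 12)
3. A_x = -14/3  [line -4·x + -7·y + 14 = 0 ∩ |AD|² = 362/9]
4. A_y = 14/3  [line -4·x + -7·y + 14 = 0 ∩ |AD|² = 362/9]
   → A = (-14/3, 14/3)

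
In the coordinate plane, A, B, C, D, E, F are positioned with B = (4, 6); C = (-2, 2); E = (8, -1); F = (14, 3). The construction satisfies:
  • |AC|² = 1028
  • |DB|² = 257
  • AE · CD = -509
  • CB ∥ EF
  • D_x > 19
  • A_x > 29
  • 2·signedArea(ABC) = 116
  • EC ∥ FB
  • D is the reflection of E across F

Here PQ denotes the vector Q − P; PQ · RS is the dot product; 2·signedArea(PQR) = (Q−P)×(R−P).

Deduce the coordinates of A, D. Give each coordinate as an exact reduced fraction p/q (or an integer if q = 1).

1. A_x = 30  [line 4·x + -6·y + -96 = 0 ∩ |AC|² = 1028]
2. A_y = 4  [line 4·x + -6·y + -96 = 0 ∩ |AC|² = 1028]
   → A = (30, 4)
3. D_x = 20  [AE · CD = -509 ∩ D is the reflection of E across F]
4. D_y = 7  [AE · CD = -509 ∩ D is the reflection of E across F]
   → D = (20, 7)

A = (30, 4)
D = (20, 7)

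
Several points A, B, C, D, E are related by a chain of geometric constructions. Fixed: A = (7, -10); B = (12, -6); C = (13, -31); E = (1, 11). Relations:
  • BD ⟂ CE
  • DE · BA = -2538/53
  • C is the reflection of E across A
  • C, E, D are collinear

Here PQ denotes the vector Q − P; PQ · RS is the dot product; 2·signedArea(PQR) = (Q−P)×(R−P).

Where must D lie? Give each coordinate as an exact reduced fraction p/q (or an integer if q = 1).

1. D_x = 335/53  [C, E, D are collinear ∩ BD ⟂ CE]
2. D_y = -404/53  [C, E, D are collinear ∩ BD ⟂ CE]
   → D = (335/53, -404/53)

D = (335/53, -404/53)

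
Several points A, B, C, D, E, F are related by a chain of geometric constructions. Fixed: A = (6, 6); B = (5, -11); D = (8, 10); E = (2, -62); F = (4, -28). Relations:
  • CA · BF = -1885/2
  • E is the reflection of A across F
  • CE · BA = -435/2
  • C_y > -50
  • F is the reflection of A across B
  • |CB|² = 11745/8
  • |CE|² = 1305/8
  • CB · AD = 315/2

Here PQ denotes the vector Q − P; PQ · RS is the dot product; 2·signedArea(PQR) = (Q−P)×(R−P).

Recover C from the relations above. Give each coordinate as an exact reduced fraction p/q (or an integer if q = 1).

C = (11/4, -197/4)

1. C_x = 11/4  [CA · BF = -1885/2 ∩ CB · AD = 315/2]
2. C_y = -197/4  [CA · BF = -1885/2 ∩ CB · AD = 315/2]
   → C = (11/4, -197/4)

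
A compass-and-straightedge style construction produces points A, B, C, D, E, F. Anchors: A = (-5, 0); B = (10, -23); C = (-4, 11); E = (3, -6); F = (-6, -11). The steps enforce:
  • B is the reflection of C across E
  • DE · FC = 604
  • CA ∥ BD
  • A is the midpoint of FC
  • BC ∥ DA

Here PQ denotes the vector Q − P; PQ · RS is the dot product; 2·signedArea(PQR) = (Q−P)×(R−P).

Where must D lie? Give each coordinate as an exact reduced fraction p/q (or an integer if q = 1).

1. D_x = 9  [BC ∥ DA ∩ CA ∥ BD]
2. D_y = -34  [BC ∥ DA ∩ CA ∥ BD]
   → D = (9, -34)

D = (9, -34)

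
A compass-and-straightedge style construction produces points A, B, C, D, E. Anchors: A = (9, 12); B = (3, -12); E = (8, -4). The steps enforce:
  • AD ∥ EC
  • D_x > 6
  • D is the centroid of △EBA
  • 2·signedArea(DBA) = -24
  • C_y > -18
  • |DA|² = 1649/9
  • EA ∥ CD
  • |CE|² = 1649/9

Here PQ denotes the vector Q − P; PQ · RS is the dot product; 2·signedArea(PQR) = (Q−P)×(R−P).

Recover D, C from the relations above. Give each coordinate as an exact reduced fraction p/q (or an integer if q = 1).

1. D_x = 20/3  [D is the centroid of △EBA]
2. D_y = -4/3  [D is the centroid of △EBA]
   → D = (20/3, -4/3)
3. C_x = 17/3  [EA ∥ CD ∩ AD ∥ EC]
4. C_y = -52/3  [EA ∥ CD ∩ AD ∥ EC]
   → C = (17/3, -52/3)

C = (17/3, -52/3)
D = (20/3, -4/3)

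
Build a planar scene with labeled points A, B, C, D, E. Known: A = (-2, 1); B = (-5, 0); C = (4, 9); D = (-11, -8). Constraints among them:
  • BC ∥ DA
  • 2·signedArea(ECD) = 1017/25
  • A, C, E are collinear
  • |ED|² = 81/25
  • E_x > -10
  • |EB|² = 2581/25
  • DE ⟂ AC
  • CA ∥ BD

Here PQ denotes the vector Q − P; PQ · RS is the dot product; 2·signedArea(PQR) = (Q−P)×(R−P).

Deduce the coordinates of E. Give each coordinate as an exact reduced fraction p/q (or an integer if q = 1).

E = (-239/25, -227/25)

1. E_x = -239/25  [A, C, E are collinear ∩ DE ⟂ AC]
2. E_y = -227/25  [A, C, E are collinear ∩ DE ⟂ AC]
   → E = (-239/25, -227/25)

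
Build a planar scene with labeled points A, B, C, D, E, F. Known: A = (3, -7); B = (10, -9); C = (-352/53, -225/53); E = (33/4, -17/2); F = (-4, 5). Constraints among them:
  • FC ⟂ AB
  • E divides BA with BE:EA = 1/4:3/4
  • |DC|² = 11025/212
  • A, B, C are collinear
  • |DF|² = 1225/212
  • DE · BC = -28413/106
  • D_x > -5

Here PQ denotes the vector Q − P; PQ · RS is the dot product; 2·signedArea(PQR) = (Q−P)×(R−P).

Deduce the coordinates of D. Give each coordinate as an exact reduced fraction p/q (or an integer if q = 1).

D = (-247/53, 285/106)

1. D_x = -247/53  [line 882/53·x + -252/53·y + 4788/53 = 0 ∩ |DC|² = 11025/212]
2. D_y = 285/106  [line 882/53·x + -252/53·y + 4788/53 = 0 ∩ |DC|² = 11025/212]
   → D = (-247/53, 285/106)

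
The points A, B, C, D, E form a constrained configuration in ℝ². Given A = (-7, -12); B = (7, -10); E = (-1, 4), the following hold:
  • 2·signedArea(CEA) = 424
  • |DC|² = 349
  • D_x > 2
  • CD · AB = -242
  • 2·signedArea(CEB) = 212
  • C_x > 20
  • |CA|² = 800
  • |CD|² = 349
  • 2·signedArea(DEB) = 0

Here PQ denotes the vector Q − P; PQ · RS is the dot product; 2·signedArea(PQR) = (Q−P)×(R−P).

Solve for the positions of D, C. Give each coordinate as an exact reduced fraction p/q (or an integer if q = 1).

C = (21, -8)
D = (3, -3)

1. C_x = 21  [2·signedArea(CEA) = 424 ∩ 2·signedArea(CEB) = 212]
2. C_y = -8  [2·signedArea(CEA) = 424 ∩ 2·signedArea(CEB) = 212]
   → C = (21, -8)
3. D_x = 3  [2·signedArea(DEB) = 0 ∩ CD · AB = -242]
4. D_y = -3  [2·signedArea(DEB) = 0 ∩ CD · AB = -242]
   → D = (3, -3)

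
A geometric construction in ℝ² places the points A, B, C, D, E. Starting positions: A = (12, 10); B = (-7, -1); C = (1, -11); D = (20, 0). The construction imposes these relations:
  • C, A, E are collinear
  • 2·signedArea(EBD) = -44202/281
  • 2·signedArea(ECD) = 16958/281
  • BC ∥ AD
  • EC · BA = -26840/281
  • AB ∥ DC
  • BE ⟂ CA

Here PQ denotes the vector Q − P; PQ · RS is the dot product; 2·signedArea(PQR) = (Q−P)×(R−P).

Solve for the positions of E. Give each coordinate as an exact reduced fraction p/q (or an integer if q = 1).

1. E_x = 952/281  [C, A, E are collinear ∩ BE ⟂ CA]
2. E_y = -1810/281  [C, A, E are collinear ∩ BE ⟂ CA]
   → E = (952/281, -1810/281)

E = (952/281, -1810/281)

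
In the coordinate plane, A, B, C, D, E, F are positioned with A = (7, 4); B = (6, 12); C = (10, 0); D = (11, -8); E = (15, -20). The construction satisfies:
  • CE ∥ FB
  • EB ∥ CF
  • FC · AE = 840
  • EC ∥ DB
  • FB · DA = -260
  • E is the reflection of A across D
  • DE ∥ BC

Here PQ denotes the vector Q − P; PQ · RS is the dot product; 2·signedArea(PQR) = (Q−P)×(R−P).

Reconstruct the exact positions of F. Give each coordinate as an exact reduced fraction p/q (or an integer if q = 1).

F = (1, 32)

1. F_x = 1  [CE ∥ FB ∩ EB ∥ CF]
2. F_y = 32  [CE ∥ FB ∩ EB ∥ CF]
   → F = (1, 32)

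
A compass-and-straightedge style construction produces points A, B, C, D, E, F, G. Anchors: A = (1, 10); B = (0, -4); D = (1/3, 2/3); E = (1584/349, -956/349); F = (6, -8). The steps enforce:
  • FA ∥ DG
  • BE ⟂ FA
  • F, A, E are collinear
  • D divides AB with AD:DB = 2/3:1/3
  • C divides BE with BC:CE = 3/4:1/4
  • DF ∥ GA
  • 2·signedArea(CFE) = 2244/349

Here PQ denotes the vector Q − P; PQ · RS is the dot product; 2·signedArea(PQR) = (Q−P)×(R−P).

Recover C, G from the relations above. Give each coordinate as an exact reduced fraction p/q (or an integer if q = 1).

1. C_x = 1188/349  [C divides BE with BC:CE = 3/4:1/4]
2. C_y = -1066/349  [C divides BE with BC:CE = 3/4:1/4]
   → C = (1188/349, -1066/349)
3. G_x = -14/3  [DF ∥ GA ∩ FA ∥ DG]
4. G_y = 56/3  [DF ∥ GA ∩ FA ∥ DG]
   → G = (-14/3, 56/3)

C = (1188/349, -1066/349)
G = (-14/3, 56/3)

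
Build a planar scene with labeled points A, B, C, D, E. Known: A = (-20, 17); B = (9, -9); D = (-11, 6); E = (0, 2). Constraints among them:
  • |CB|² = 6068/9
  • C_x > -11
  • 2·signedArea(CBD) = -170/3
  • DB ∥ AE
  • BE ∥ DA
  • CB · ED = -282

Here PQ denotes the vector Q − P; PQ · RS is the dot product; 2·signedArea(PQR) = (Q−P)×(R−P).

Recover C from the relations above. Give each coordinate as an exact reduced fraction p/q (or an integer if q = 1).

C = (-31/3, 25/3)

1. C_x = -31/3  [2·signedArea(CBD) = -170/3 ∩ CB · ED = -282]
2. C_y = 25/3  [2·signedArea(CBD) = -170/3 ∩ CB · ED = -282]
   → C = (-31/3, 25/3)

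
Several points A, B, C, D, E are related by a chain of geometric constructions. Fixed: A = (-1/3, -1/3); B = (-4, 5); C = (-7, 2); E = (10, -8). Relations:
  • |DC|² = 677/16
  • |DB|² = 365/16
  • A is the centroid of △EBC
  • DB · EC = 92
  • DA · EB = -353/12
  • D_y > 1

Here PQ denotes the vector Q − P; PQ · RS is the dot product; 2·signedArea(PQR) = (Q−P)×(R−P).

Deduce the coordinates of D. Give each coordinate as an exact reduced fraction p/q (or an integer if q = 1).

1. D_x = -1/2  [DA · EB = -353/12 ∩ DB · EC = 92]
2. D_y = 7/4  [DA · EB = -353/12 ∩ DB · EC = 92]
   → D = (-1/2, 7/4)

D = (-1/2, 7/4)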